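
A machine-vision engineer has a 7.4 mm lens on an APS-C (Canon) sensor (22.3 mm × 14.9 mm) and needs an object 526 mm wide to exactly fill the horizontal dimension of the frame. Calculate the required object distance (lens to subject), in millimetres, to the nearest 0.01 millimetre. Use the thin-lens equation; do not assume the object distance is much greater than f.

Magnification m = w/W = dᵢ/dₒ; combined with 1/f = 1/dₒ + 1/dᵢ this gives dₒ = f·(1 + W/w).
dₒ = 7.4 mm × (1 + 526/22.3) = 7.4 × 24.5874 ≈ 181.947 mm.

181.95 mm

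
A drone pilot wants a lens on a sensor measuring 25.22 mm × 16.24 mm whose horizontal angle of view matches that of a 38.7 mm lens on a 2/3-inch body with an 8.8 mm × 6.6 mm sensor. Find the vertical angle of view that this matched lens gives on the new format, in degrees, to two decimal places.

Equal horizontal AOV ⇒ f₂ = f₁ · 25.22/8.8 = 38.7 × 2.86591 ≈ 110.9107 mm.
Vertical AOV on the new format = 2·arctan(16.24 / (2 × 110.9107)) = 2·arctan(0.07321) ≈ 8.3745°.

8.37°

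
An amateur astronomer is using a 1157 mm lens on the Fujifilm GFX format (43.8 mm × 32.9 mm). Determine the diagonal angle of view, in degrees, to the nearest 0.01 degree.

Sensor diagonal = √(43.8² + 32.9²) = √3000.8500 ≈ 54.7800 mm.
Angle of view α = 2·arctan(d/2f) with d = 54.7800 mm and f = 1157 mm.
d/2f = 0.02367; arctan(0.02367) ≈ 1.3561°, so α ≈ 2.7123°.

2.71°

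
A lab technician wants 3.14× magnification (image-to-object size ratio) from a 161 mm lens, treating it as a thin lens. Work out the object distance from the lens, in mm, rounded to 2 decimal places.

212.27 mm

With m = dᵢ/dₒ and 1/f = 1/dₒ + 1/dᵢ, substituting dᵢ = m·dₒ gives 1/f = (1 + 1/m)/dₒ, hence dₒ = f·(1 + 1/m).
dₒ = 161 × (1 + 1/3.14) = 161 × 1.31847 ≈ 212.274 mm.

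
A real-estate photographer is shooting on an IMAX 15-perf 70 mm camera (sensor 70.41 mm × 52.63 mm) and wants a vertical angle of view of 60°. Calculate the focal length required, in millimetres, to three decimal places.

45.579 mm

From α = 2·arctan(h/2f) we get f = h / (2·tan(α/2)).
With h = 52.63 mm and α/2 = 30°, tan(α/2) ≈ 0.57735, so f ≈ 52.63 / 1.15470 ≈ 45.5789 mm.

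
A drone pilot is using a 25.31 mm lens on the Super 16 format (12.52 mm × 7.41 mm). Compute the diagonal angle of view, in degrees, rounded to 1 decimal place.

32.1°

Sensor diagonal = √(12.52² + 7.41²) = √211.6585 ≈ 14.5485 mm.
Angle of view α = 2·arctan(d/2f) with d = 14.5485 mm and f = 25.31 mm.
d/2f = 0.28741; arctan(0.28741) ≈ 16.0350°, so α ≈ 32.0699°.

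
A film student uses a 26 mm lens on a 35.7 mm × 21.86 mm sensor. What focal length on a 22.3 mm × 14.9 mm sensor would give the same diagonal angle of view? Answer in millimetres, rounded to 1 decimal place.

16.7 mm

Sensor diagonal = √(35.7² + 21.86²) = √1752.3496 ≈ 41.8611 mm.
Sensor diagonal = √(22.3² + 14.9²) = √719.3000 ≈ 26.8198 mm.
Equal angle of view means equal diagonal/f ratio, so f₂ = f₁ · (diagonal₂/diagonal₁) = 26 × 26.8198/41.8611.
f₂ = 26 × 0.64069 ≈ 16.658 mm.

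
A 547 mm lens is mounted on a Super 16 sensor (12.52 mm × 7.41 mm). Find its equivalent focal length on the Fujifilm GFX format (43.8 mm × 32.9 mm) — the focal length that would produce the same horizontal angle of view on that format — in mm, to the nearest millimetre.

Equal angle of view means equal width/f ratio, so f₂ = f₁ · (width₂/width₁) = 547 × 43.8/12.52.
f₂ = 547 × 3.49840 ≈ 1913.626 mm.

1914 mm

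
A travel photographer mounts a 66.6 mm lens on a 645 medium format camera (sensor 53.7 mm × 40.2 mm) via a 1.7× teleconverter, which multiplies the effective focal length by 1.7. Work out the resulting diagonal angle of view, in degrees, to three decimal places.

Effective focal length f = 66.6 × 1.7 = 113.22 mm.
Sensor diagonal = √(53.7² + 40.2²) = √4499.7300 ≈ 67.0800 mm.
α = 2·arctan(67.080 / (2 × 113.22)) = 2·arctan(0.29624) ≈ 33.0025°.

33.003°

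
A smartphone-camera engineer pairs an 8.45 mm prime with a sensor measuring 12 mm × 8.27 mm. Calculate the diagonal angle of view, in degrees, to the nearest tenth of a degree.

81.5°

Sensor diagonal = √(12² + 8.27²) = √212.3929 ≈ 14.5737 mm.
Angle of view α = 2·arctan(d/2f) with d = 14.5737 mm and f = 8.45 mm.
d/2f = 0.86235; arctan(0.86235) ≈ 40.7728°, so α ≈ 81.5456°.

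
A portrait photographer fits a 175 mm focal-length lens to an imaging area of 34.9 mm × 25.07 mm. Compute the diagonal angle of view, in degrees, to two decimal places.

14.00°

Sensor diagonal = √(34.9² + 25.07²) = √1846.5149 ≈ 42.9711 mm.
Angle of view α = 2·arctan(d/2f) with d = 42.9711 mm and f = 175 mm.
d/2f = 0.12277; arctan(0.12277) ≈ 6.9994°, so α ≈ 13.9989°.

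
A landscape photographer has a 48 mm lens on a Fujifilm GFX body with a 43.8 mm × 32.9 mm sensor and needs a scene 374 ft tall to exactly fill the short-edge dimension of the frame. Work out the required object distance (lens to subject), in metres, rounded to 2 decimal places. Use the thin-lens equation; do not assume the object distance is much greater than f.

W: 374 ft × 304.8 mm/ft = 113995.20 mm.
Magnification m = h/W = dᵢ/dₒ; combined with 1/f = 1/dₒ + 1/dᵢ this gives dₒ = f·(1 + W/h).
dₒ = 48 mm × (1 + 113995/32.9) = 48 × 3465.8996 ≈ 166363.180 mm = 166.363 m.

166.36 m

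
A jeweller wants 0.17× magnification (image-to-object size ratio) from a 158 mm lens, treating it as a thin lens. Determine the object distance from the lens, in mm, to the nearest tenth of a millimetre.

With m = dᵢ/dₒ and 1/f = 1/dₒ + 1/dᵢ, substituting dᵢ = m·dₒ gives 1/f = (1 + 1/m)/dₒ, hence dₒ = f·(1 + 1/m).
dₒ = 158 × (1 + 1/0.17) = 158 × 6.88235 ≈ 1087.412 mm.

1087.4 mm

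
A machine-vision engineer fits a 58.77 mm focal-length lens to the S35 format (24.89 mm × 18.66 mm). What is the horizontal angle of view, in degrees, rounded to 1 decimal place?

Angle of view α = 2·arctan(w/2f) with w = 24.89 mm and f = 58.77 mm.
w/2f = 0.21176; arctan(0.21176) ≈ 11.9562°, so α ≈ 23.9124°.

23.9°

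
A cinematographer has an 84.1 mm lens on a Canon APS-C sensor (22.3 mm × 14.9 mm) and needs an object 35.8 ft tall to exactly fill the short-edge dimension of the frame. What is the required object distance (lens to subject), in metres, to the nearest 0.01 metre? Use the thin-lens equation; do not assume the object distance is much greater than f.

W: 35.8 ft × 304.8 mm/ft = 10911.84 mm.
Magnification m = h/W = dᵢ/dₒ; combined with 1/f = 1/dₒ + 1/dᵢ this gives dₒ = f·(1 + W/h).
dₒ = 84.1 mm × (1 + 10911.8/14.9) = 84.1 × 733.3382 ≈ 61673.745 mm = 61.6737 m.

61.67 m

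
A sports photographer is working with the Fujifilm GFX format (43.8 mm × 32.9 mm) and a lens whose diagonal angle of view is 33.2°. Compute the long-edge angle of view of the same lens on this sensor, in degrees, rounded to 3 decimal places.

Sensor diagonal = √(43.8² + 32.9²) = √3000.8500 ≈ 54.7800 mm.
From the diagonal AOV: f = 54.7800 / (2·tan(16.6°)) = 54.7800 / 0.59623 ≈ 91.8780 mm.
Long-edge AOV = 2·arctan(43.8 / (2 × 91.8780)) = 2·arctan(0.23836) ≈ 26.8137°.

26.814°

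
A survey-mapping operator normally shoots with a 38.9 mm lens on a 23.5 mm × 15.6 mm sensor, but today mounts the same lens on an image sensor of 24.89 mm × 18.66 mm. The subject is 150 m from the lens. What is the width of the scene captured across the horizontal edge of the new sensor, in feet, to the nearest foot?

The focal length stays 38.9 mm; the relevant sensor dimension is now w = 24.89 mm. Object distance dₒ = 150 m = 150000 mm.
Thin-lens field width W = w·(dₒ − f)/f = 24.89 × (150000 − 38.9)/38.9 ≈ 95951.974 mm = 95951.974/304.8 ft = 314.803 ft.

315 ft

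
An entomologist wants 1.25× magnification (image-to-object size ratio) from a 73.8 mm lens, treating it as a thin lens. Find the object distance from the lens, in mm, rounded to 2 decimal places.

132.84 mm

With m = dᵢ/dₒ and 1/f = 1/dₒ + 1/dᵢ, substituting dᵢ = m·dₒ gives 1/f = (1 + 1/m)/dₒ, hence dₒ = f·(1 + 1/m).
dₒ = 73.8 × (1 + 1/1.25) = 73.8 × 1.80000 ≈ 132.840 mm.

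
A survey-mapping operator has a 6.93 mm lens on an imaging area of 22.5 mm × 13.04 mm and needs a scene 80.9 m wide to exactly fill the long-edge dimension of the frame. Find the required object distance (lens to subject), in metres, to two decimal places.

24.92 m

W: 80.9 m = 80900 mm.
Magnification m = w/W = dᵢ/dₒ; combined with 1/f = 1/dₒ + 1/dᵢ this gives dₒ = f·(1 + W/w).
dₒ = 6.93 mm × (1 + 80900/22.5) = 6.93 × 3596.5556 ≈ 24924.130 mm = 24.9241 m.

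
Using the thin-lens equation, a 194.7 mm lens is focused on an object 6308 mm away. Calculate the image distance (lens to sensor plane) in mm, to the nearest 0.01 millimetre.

200.90 mm

1/dᵢ = 1/f − 1/dₒ = 1/194.7 − 1/6308 = 0.0049776 mm⁻¹.
dᵢ = 1/0.0049776 ≈ 200.9009 mm.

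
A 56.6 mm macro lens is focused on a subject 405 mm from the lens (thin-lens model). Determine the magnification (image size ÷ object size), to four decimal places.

Thin lens: 1/f = 1/dₒ + 1/dᵢ → 1/dᵢ = 1/56.6 − 1/405 = 0.0151987 mm⁻¹, so dᵢ ≈ 65.7951 mm.
Magnification m = dᵢ/dₒ = 65.7951/405 ≈ 0.16246.

0.1625×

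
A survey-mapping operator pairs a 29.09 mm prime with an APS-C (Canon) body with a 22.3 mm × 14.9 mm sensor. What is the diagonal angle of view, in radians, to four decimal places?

Sensor diagonal = √(22.3² + 14.9²) = √719.3000 ≈ 26.8198 mm.
Angle of view α = 2·arctan(d/2f) with d = 26.8198 mm and f = 29.09 mm.
d/2f = 0.46098; arctan(0.46098) ≈ 0.4319 rad, so α ≈ 0.8639 rad.

0.8639 rad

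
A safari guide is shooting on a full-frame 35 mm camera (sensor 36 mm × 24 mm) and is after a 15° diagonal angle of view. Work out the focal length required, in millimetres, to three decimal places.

164.321 mm

Sensor diagonal = √(36² + 24²) = √1872.0000 ≈ 43.2666 mm.
From α = 2·arctan(d/2f) we get f = d / (2·tan(α/2)).
With d = 43.2666 mm and α/2 = 7.5°, tan(α/2) ≈ 0.13165, so f ≈ 43.2666 / 0.26330 ≈ 164.3213 mm.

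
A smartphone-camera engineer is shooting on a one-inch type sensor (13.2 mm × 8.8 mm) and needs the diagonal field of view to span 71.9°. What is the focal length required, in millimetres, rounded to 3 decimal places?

10.938 mm

Sensor diagonal = √(13.2² + 8.8²) = √251.6800 ≈ 15.8644 mm.
From α = 2·arctan(d/2f) we get f = d / (2·tan(α/2)).
With d = 15.8644 mm and α/2 = 35.95°, tan(α/2) ≈ 0.72521, so f ≈ 15.8644 / 1.45042 ≈ 10.9378 mm.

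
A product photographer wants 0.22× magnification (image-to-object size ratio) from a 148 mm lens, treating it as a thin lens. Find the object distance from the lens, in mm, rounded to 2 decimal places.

With m = dᵢ/dₒ and 1/f = 1/dₒ + 1/dᵢ, substituting dᵢ = m·dₒ gives 1/f = (1 + 1/m)/dₒ, hence dₒ = f·(1 + 1/m).
dₒ = 148 × (1 + 1/0.22) = 148 × 5.54545 ≈ 820.727 mm.

820.73 mm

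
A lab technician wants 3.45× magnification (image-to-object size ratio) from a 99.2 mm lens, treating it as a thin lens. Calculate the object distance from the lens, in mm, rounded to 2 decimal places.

127.95 mm

With m = dᵢ/dₒ and 1/f = 1/dₒ + 1/dᵢ, substituting dᵢ = m·dₒ gives 1/f = (1 + 1/m)/dₒ, hence dₒ = f·(1 + 1/m).
dₒ = 99.2 × (1 + 1/3.45) = 99.2 × 1.28986 ≈ 127.954 mm.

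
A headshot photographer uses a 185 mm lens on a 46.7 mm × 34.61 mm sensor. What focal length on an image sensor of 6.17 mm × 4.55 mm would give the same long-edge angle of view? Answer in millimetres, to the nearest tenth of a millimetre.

24.4 mm

Equal angle of view means equal width/f ratio, so f₂ = f₁ · (width₂/width₁) = 185 × 6.17/46.7.
f₂ = 185 × 0.13212 ≈ 24.442 mm.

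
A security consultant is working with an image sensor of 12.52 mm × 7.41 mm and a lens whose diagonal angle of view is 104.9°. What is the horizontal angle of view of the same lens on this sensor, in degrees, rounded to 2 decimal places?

96.45°

Sensor diagonal = √(12.52² + 7.41²) = √211.6585 ≈ 14.5485 mm.
From the diagonal AOV: f = 14.5485 / (2·tan(52.45°)) = 14.5485 / 2.60175 ≈ 5.5918 mm.
Horizontal AOV = 2·arctan(12.52 / (2 × 5.5918)) = 2·arctan(1.11949) ≈ 96.4536°.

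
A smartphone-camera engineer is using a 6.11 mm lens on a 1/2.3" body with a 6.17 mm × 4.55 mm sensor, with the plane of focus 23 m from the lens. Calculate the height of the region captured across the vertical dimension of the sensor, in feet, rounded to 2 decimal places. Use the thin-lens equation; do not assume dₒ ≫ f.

dₒ: 23 m = 23000 mm.
Similar triangles through the lens centre give W/dₒ = h/dᵢ; with 1/f = 1/dₒ + 1/dᵢ this gives W = h·(dₒ − f)/f.
W = 4.55 mm × (23000 − 6.11) / 6.11 = 4.55 × 3763.3208 ≈ 17123.110 mm = 17123.110/304.8 ft = 56.1782 ft.

56.18 ft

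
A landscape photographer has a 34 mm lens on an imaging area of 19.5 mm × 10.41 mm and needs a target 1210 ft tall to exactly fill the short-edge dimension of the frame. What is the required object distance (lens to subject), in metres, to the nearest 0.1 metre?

1204.6 m

W: 1210 ft × 304.8 mm/ft = 368807.99 mm.
Magnification m = h/W = dᵢ/dₒ; combined with 1/f = 1/dₒ + 1/dᵢ this gives dₒ = f·(1 + W/h).
dₒ = 34 mm × (1 + 368808/10.41) = 34 × 35429.2409 ≈ 1204594.192 mm = 1204.59 m.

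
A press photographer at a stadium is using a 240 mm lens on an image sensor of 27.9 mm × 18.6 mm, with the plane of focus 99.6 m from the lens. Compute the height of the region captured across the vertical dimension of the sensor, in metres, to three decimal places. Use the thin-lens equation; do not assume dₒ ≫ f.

dₒ: 99.6 m = 99600 mm.
Similar triangles through the lens centre give W/dₒ = h/dᵢ; with 1/f = 1/dₒ + 1/dᵢ this gives W = h·(dₒ − f)/f.
W = 18.6 mm × (99600 − 240) / 240 = 18.6 × 414.0000 ≈ 7700.400 mm = 7.7004 m.

7.700 m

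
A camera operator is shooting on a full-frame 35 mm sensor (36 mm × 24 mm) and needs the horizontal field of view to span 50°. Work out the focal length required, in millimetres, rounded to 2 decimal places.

From α = 2·arctan(w/2f) we get f = w / (2·tan(α/2)).
With w = 36 mm and α/2 = 25°, tan(α/2) ≈ 0.46631, so f ≈ 36 / 0.93262 ≈ 38.6011 mm.

38.60 mm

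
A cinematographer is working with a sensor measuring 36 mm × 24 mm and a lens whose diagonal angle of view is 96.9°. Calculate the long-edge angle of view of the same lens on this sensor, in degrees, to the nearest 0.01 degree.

Sensor diagonal = √(36² + 24²) = √1872.0000 ≈ 43.2666 mm.
From the diagonal AOV: f = 43.2666 / (2·tan(48.45°)) = 43.2666 / 2.25662 ≈ 19.1732 mm.
Long-edge AOV = 2·arctan(36 / (2 × 19.1732)) = 2·arctan(0.93881) ≈ 86.3846°.

86.38°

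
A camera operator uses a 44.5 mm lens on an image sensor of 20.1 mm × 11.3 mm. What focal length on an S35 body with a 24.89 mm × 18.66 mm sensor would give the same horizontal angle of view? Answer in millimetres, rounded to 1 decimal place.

Equal angle of view means equal width/f ratio, so f₂ = f₁ · (width₂/width₁) = 44.5 × 24.89/20.1.
f₂ = 44.5 × 1.23831 ≈ 55.105 mm.

55.1 mm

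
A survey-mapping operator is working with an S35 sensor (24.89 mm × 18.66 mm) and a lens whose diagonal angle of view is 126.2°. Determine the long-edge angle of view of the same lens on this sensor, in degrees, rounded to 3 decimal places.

Sensor diagonal = √(24.89² + 18.66²) = √967.7077 ≈ 31.1080 mm.
From the diagonal AOV: f = 31.1080 / (2·tan(63.1°)) = 31.1080 / 3.94222 ≈ 7.8910 mm.
Long-edge AOV = 2·arctan(24.89 / (2 × 7.8910)) = 2·arctan(1.57711) ≈ 115.2449°.

115.245°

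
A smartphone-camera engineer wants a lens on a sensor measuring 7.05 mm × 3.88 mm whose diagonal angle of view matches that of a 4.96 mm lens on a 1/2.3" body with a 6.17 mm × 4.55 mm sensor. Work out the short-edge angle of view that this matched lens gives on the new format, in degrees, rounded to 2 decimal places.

40.87°

Sensor diagonal = √(6.17² + 4.55²) = √58.7714 ≈ 7.6663 mm.
Sensor diagonal = √(7.05² + 3.88²) = √64.7569 ≈ 8.0472 mm.
Equal diagonal AOV ⇒ f₂ = f₁ · 8.0472/7.6663 = 4.96 × 1.04969 ≈ 5.2064 mm.
Short-edge AOV on the new format = 2·arctan(3.88 / (2 × 5.2064)) = 2·arctan(0.37261) ≈ 40.8723°.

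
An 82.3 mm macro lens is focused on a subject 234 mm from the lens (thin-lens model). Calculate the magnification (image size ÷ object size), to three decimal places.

0.543×

Thin lens: 1/f = 1/dₒ + 1/dᵢ → 1/dᵢ = 1/82.3 − 1/234 = 0.0078772 mm⁻¹, so dᵢ ≈ 126.9492 mm.
Magnification m = dᵢ/dₒ = 126.9492/234 ≈ 0.54252.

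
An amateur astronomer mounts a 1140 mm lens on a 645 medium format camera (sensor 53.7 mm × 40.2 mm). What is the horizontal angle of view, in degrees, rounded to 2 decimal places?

2.70°

Angle of view α = 2·arctan(w/2f) with w = 53.7 mm and f = 1140 mm.
w/2f = 0.02355; arctan(0.02355) ≈ 1.3492°, so α ≈ 2.6984°.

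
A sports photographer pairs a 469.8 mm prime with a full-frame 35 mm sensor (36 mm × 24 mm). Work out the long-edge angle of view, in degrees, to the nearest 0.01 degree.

Angle of view α = 2·arctan(w/2f) with w = 36 mm and f = 469.8 mm.
w/2f = 0.03831; arctan(0.03831) ≈ 2.1942°, so α ≈ 4.3883°.

4.39°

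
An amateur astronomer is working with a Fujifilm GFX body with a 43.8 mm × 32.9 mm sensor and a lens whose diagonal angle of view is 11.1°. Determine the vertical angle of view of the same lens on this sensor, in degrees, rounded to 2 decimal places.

Sensor diagonal = √(43.8² + 32.9²) = √3000.8500 ≈ 54.7800 mm.
From the diagonal AOV: f = 54.7800 / (2·tan(5.55°)) = 54.7800 / 0.19434 ≈ 281.8776 mm.
Vertical AOV = 2·arctan(32.9 / (2 × 281.8776)) = 2·arctan(0.05836) ≈ 6.6798°.

6.68°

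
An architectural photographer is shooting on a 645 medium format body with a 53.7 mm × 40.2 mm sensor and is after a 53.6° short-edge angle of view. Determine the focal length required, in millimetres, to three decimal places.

39.791 mm

From α = 2·arctan(h/2f) we get f = h / (2·tan(α/2)).
With h = 40.2 mm and α/2 = 26.8°, tan(α/2) ≈ 0.50514, so f ≈ 40.2 / 1.01027 ≈ 39.7912 mm.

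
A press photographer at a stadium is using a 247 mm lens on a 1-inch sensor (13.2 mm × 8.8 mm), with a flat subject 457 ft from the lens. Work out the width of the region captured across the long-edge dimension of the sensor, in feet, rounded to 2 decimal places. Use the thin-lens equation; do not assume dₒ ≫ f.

dₒ: 457 ft × 304.8 mm/ft = 139293.60 mm.
Similar triangles through the lens centre give W/dₒ = w/dᵢ; with 1/f = 1/dₒ + 1/dᵢ this gives W = w·(dₒ − f)/f.
W = 13.2 mm × (139294 − 247) / 247 = 13.2 × 562.9417 ≈ 7430.830 mm = 7430.830/304.8 ft = 24.3794 ft.

24.38 ft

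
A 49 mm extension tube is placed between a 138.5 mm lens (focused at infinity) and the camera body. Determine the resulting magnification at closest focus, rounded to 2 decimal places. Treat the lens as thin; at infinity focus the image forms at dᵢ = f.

The tube moves the image plane from f to f + e, so dᵢ = 138.5 + 49 = 187.5 mm. Focus is achieved when 1/f = 1/dₒ + 1/dᵢ, giving dₒ = 1/(1/f − 1/(f+e)).
Magnification m = dᵢ/dₒ = (f+e)·(1/f − 1/(f+e)) = e/f = 49/138.5 ≈ 0.3538.

0.35×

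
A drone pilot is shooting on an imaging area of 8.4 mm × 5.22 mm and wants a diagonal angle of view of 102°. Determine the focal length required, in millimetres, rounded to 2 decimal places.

Sensor diagonal = √(8.4² + 5.22²) = √97.8084 ≈ 9.8898 mm.
From α = 2·arctan(d/2f) we get f = d / (2·tan(α/2)).
With d = 9.8898 mm and α/2 = 51°, tan(α/2) ≈ 1.23490, so f ≈ 9.8898 / 2.46979 ≈ 4.0043 mm.

4.00 mm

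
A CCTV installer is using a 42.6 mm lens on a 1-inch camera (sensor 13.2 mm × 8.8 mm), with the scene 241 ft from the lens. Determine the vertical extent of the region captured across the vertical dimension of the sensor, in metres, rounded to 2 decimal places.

15.17 m

dₒ: 241 ft × 304.8 mm/ft = 73456.80 mm.
Similar triangles through the lens centre give W/dₒ = h/dᵢ; with 1/f = 1/dₒ + 1/dᵢ this gives W = h·(dₒ − f)/f.
W = 8.8 mm × (73456.8 − 42.6) / 42.6 = 8.8 × 1723.3380 ≈ 15165.374 mm = 15.1654 m.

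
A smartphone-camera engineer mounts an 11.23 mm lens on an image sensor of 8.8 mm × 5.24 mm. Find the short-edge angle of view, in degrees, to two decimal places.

26.26°

Angle of view α = 2·arctan(h/2f) with h = 5.24 mm and f = 11.23 mm.
h/2f = 0.23330; arctan(0.23330) ≈ 13.1324°, so α ≈ 26.2648°.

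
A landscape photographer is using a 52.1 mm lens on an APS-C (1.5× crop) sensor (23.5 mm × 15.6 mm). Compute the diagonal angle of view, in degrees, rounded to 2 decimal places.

30.29°

Sensor diagonal = √(23.5² + 15.6²) = √795.6100 ≈ 28.2066 mm.
Angle of view α = 2·arctan(d/2f) with d = 28.2066 mm and f = 52.1 mm.
d/2f = 0.27070; arctan(0.27070) ≈ 15.1468°, so α ≈ 30.2935°.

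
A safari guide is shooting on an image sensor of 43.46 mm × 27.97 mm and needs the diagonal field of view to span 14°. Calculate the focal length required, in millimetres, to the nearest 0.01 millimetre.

210.46 mm

Sensor diagonal = √(43.46² + 27.97²) = √2671.0925 ≈ 51.6826 mm.
From α = 2·arctan(d/2f) we get f = d / (2·tan(α/2)).
With d = 51.6826 mm and α/2 = 7°, tan(α/2) ≈ 0.12278, so f ≈ 51.6826 / 0.24557 ≈ 210.4606 mm.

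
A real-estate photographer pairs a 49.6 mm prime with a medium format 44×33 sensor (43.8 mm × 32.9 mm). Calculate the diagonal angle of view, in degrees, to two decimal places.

57.82°

Sensor diagonal = √(43.8² + 32.9²) = √3000.8500 ≈ 54.7800 mm.
Angle of view α = 2·arctan(d/2f) with d = 54.7800 mm and f = 49.6 mm.
d/2f = 0.55222; arctan(0.55222) ≈ 28.9083°, so α ≈ 57.8165°.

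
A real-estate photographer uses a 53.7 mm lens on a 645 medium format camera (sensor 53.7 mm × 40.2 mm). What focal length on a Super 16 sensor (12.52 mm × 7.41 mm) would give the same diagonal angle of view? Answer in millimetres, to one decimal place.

11.6 mm

Sensor diagonal = √(53.7² + 40.2²) = √4499.7300 ≈ 67.0800 mm.
Sensor diagonal = √(12.52² + 7.41²) = √211.6585 ≈ 14.5485 mm.
Equal angle of view means equal diagonal/f ratio, so f₂ = f₁ · (diagonal₂/diagonal₁) = 53.7 × 14.5485/67.0800.
f₂ = 53.7 × 0.21688 ≈ 11.647 mm.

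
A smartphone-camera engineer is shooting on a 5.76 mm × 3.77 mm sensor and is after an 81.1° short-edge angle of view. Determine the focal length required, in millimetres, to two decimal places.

2.20 mm

From α = 2·arctan(h/2f) we get f = h / (2·tan(α/2)).
With h = 3.77 mm and α/2 = 40.55°, tan(α/2) ≈ 0.85559, so f ≈ 3.77 / 1.71118 ≈ 2.2032 mm.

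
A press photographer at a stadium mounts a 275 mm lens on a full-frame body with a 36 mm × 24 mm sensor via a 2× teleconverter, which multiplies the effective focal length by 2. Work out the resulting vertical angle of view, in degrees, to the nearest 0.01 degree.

2.50°

Effective focal length f = 275 × 2 = 550 mm.
α = 2·arctan(24 / (2 × 550)) = 2·arctan(0.02182) ≈ 2.4998°.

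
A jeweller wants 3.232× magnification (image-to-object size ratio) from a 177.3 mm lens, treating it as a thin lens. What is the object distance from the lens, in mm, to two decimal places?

With m = dᵢ/dₒ and 1/f = 1/dₒ + 1/dᵢ, substituting dᵢ = m·dₒ gives 1/f = (1 + 1/m)/dₒ, hence dₒ = f·(1 + 1/m).
dₒ = 177.3 × (1 + 1/3.232) = 177.3 × 1.30941 ≈ 232.158 mm.

232.16 mm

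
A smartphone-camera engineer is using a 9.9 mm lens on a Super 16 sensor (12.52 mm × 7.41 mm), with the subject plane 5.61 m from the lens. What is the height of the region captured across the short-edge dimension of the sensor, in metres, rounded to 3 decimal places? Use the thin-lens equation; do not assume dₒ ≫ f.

dₒ: 5.61 m = 5610 mm.
Similar triangles through the lens centre give W/dₒ = h/dᵢ; with 1/f = 1/dₒ + 1/dᵢ this gives W = h·(dₒ − f)/f.
W = 7.41 mm × (5610 − 9.9) / 9.9 = 7.41 × 565.6667 ≈ 4191.590 mm = 4.19159 m.

4.192 m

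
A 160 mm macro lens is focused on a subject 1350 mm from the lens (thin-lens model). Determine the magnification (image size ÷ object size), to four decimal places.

0.1345×

Thin lens: 1/f = 1/dₒ + 1/dᵢ → 1/dᵢ = 1/160 − 1/1350 = 0.0055093 mm⁻¹, so dᵢ ≈ 181.5126 mm.
Magnification m = dᵢ/dₒ = 181.5126/1350 ≈ 0.13445.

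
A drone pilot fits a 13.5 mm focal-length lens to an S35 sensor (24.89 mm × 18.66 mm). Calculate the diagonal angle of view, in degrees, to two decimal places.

Sensor diagonal = √(24.89² + 18.66²) = √967.7077 ≈ 31.1080 mm.
Angle of view α = 2·arctan(d/2f) with d = 31.1080 mm and f = 13.5 mm.
d/2f = 1.15215; arctan(1.15215) ≈ 49.0439°, so α ≈ 98.0877°.

98.09°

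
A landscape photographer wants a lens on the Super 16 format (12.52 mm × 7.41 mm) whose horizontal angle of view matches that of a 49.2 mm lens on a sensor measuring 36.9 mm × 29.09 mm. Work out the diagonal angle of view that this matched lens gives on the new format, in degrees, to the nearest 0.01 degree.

47.09°

Equal horizontal AOV ⇒ f₂ = f₁ · 12.52/36.9 = 49.2 × 0.33930 ≈ 16.6933 mm.
Sensor diagonal = √(12.52² + 7.41²) = √211.6585 ≈ 14.5485 mm.
Diagonal AOV on the new format = 2·arctan(14.5485 / (2 × 16.6933)) = 2·arctan(0.43576) ≈ 47.0910°.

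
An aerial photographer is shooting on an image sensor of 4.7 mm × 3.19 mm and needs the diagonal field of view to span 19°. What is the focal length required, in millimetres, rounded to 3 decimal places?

16.972 mm

Sensor diagonal = √(4.7² + 3.19²) = √32.2661 ≈ 5.6803 mm.
From α = 2·arctan(d/2f) we get f = d / (2·tan(α/2)).
With d = 5.6803 mm and α/2 = 9.5°, tan(α/2) ≈ 0.16734, so f ≈ 5.6803 / 0.33469 ≈ 16.9721 mm.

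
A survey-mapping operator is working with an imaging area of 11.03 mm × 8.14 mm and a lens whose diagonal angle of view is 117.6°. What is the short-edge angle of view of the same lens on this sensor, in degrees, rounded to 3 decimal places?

88.870°

Sensor diagonal = √(11.03² + 8.14²) = √187.9205 ≈ 13.7084 mm.
From the diagonal AOV: f = 13.7084 / (2·tan(58.8°)) = 13.7084 / 3.30239 ≈ 4.1511 mm.
Short-edge AOV = 2·arctan(8.14 / (2 × 4.1511)) = 2·arctan(0.98047) ≈ 88.8702°.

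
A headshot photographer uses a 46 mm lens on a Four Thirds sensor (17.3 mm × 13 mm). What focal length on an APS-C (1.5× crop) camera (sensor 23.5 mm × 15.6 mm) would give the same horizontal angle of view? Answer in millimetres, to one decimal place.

Equal angle of view means equal width/f ratio, so f₂ = f₁ · (width₂/width₁) = 46 × 23.5/17.3.
f₂ = 46 × 1.35838 ≈ 62.486 mm.

62.5 mm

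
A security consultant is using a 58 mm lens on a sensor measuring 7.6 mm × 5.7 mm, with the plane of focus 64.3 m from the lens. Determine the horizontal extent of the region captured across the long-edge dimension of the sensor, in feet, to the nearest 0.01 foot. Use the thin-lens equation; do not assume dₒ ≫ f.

dₒ: 64.3 m = 64300 mm.
Similar triangles through the lens centre give W/dₒ = w/dᵢ; with 1/f = 1/dₒ + 1/dᵢ this gives W = w·(dₒ − f)/f.
W = 7.6 mm × (64300 − 58) / 58 = 7.6 × 1107.6207 ≈ 8417.917 mm = 8417.917/304.8 ft = 27.6178 ft.

27.62 ft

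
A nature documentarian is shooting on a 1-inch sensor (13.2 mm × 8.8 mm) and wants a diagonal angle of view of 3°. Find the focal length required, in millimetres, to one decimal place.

Sensor diagonal = √(13.2² + 8.8²) = √251.6800 ≈ 15.8644 mm.
From α = 2·arctan(d/2f) we get f = d / (2·tan(α/2)).
With d = 15.8644 mm and α/2 = 1.5°, tan(α/2) ≈ 0.02619, so f ≈ 15.8644 / 0.05237 ≈ 302.9190 mm.

302.9 mm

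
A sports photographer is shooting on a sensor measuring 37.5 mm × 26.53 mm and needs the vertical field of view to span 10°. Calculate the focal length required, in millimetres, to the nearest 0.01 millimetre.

151.62 mm

From α = 2·arctan(h/2f) we get f = h / (2·tan(α/2)).
With h = 26.53 mm and α/2 = 5°, tan(α/2) ≈ 0.08749, so f ≈ 26.53 / 0.17498 ≈ 151.6196 mm.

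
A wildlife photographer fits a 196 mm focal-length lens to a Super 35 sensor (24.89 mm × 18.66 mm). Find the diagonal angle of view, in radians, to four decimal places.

0.1584 rad

Sensor diagonal = √(24.89² + 18.66²) = √967.7077 ≈ 31.1080 mm.
Angle of view α = 2·arctan(d/2f) with d = 31.1080 mm and f = 196 mm.
d/2f = 0.07936; arctan(0.07936) ≈ 0.0792 rad, so α ≈ 0.1584 rad.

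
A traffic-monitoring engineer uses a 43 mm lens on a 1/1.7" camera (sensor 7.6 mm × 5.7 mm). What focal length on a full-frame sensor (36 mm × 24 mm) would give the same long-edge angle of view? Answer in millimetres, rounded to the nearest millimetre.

204 mm

Equal angle of view means equal width/f ratio, so f₂ = f₁ · (width₂/width₁) = 43 × 36/7.6.
f₂ = 43 × 4.73684 ≈ 203.684 mm.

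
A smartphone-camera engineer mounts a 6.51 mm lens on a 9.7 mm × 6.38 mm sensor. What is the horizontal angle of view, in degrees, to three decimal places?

Angle of view α = 2·arctan(w/2f) with w = 9.7 mm and f = 6.51 mm.
w/2f = 0.74501; arctan(0.74501) ≈ 36.6864°, so α ≈ 73.3728°.

73.373°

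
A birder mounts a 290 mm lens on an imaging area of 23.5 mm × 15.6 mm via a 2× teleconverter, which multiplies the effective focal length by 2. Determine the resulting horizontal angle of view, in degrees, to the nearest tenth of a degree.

2.3°

Effective focal length f = 290 × 2 = 580 mm.
α = 2·arctan(23.5 / (2 × 580)) = 2·arctan(0.02026) ≈ 2.3211°.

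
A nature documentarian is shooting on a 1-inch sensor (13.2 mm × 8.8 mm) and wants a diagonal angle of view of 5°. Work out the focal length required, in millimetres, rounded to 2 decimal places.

181.68 mm

Sensor diagonal = √(13.2² + 8.8²) = √251.6800 ≈ 15.8644 mm.
From α = 2·arctan(d/2f) we get f = d / (2·tan(α/2)).
With d = 15.8644 mm and α/2 = 2.5°, tan(α/2) ≈ 0.04366, so f ≈ 15.8644 / 0.08732 ≈ 181.6775 mm.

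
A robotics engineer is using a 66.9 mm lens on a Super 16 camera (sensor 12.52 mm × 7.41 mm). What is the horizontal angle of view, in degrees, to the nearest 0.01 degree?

10.69°

Angle of view α = 2·arctan(w/2f) with w = 12.52 mm and f = 66.9 mm.
w/2f = 0.09357; arctan(0.09357) ≈ 5.3457°, so α ≈ 10.6915°.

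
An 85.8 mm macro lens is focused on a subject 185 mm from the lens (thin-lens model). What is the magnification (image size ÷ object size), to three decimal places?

0.865×

Thin lens: 1/f = 1/dₒ + 1/dᵢ → 1/dᵢ = 1/85.8 − 1/185 = 0.0062496 mm⁻¹, so dᵢ ≈ 160.0101 mm.
Magnification m = dᵢ/dₒ = 160.0101/185 ≈ 0.86492.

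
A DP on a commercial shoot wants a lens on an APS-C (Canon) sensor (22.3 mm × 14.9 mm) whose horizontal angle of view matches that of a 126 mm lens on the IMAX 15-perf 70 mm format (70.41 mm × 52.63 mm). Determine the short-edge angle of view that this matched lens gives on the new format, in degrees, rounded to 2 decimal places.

21.15°

Equal horizontal AOV ⇒ f₂ = f₁ · 22.3/70.41 = 126 × 0.31672 ≈ 39.9063 mm.
Short-edge AOV on the new format = 2·arctan(14.9 / (2 × 39.9063)) = 2·arctan(0.18669) ≈ 21.1494°.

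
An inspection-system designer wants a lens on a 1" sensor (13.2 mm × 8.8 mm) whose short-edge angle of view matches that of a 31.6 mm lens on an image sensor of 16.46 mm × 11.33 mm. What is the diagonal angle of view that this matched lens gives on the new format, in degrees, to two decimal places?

Equal short-edge AOV ⇒ f₂ = f₁ · 8.8/11.33 = 31.6 × 0.77670 ≈ 24.5437 mm.
Sensor diagonal = √(13.2² + 8.8²) = √251.6800 ≈ 15.8644 mm.
Diagonal AOV on the new format = 2·arctan(15.8644 / (2 × 24.5437)) = 2·arctan(0.32319) ≈ 35.8204°.

35.82°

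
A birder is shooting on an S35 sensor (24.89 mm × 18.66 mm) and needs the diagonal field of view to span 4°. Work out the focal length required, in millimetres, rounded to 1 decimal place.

445.4 mm

Sensor diagonal = √(24.89² + 18.66²) = √967.7077 ≈ 31.1080 mm.
From α = 2·arctan(d/2f) we get f = d / (2·tan(α/2)).
With d = 31.1080 mm and α/2 = 2°, tan(α/2) ≈ 0.03492, so f ≈ 31.1080 / 0.06984 ≈ 445.4083 mm.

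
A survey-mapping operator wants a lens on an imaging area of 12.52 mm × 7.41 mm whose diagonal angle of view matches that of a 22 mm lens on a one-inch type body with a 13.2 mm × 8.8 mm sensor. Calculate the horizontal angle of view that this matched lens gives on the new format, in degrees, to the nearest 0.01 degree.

34.48°

Sensor diagonal = √(13.2² + 8.8²) = √251.6800 ≈ 15.8644 mm.
Sensor diagonal = √(12.52² + 7.41²) = √211.6585 ≈ 14.5485 mm.
Equal diagonal AOV ⇒ f₂ = f₁ · 14.5485/15.8644 = 22 × 0.91705 ≈ 20.1751 mm.
Horizontal AOV on the new format = 2·arctan(12.52 / (2 × 20.1751)) = 2·arctan(0.31028) ≈ 34.4765°.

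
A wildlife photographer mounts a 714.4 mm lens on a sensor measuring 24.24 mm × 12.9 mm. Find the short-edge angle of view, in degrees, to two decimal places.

1.03°

Angle of view α = 2·arctan(h/2f) with h = 12.9 mm and f = 714.4 mm.
h/2f = 0.00903; arctan(0.00903) ≈ 0.5173°, so α ≈ 1.0346°.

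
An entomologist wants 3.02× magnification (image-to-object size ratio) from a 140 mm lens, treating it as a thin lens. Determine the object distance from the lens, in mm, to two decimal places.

186.36 mm

With m = dᵢ/dₒ and 1/f = 1/dₒ + 1/dᵢ, substituting dᵢ = m·dₒ gives 1/f = (1 + 1/m)/dₒ, hence dₒ = f·(1 + 1/m).
dₒ = 140 × (1 + 1/3.02) = 140 × 1.33113 ≈ 186.358 mm.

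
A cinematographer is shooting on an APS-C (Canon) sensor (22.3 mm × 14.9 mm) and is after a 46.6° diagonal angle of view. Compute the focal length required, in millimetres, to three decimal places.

31.137 mm

Sensor diagonal = √(22.3² + 14.9²) = √719.3000 ≈ 26.8198 mm.
From α = 2·arctan(d/2f) we get f = d / (2·tan(α/2)).
With d = 26.8198 mm and α/2 = 23.3°, tan(α/2) ≈ 0.43067, so f ≈ 26.8198 / 0.86134 ≈ 31.1374 mm.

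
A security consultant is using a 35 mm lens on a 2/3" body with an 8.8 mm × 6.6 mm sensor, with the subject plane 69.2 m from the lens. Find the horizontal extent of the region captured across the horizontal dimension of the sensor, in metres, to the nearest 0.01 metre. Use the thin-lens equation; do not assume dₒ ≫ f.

17.39 m

dₒ: 69.2 m = 69200 mm.
Similar triangles through the lens centre give W/dₒ = w/dᵢ; with 1/f = 1/dₒ + 1/dᵢ this gives W = w·(dₒ − f)/f.
W = 8.8 mm × (69200 − 35) / 35 = 8.8 × 1976.1429 ≈ 17390.057 mm = 17.3901 m.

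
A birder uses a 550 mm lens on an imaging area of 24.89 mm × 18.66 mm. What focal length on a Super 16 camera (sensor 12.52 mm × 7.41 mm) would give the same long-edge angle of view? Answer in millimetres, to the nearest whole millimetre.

Equal angle of view means equal width/f ratio, so f₂ = f₁ · (width₂/width₁) = 550 × 12.52/24.89.
f₂ = 550 × 0.50301 ≈ 276.657 mm.

277 mm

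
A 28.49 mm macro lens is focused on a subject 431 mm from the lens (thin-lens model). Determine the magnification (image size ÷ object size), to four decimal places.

Thin lens: 1/f = 1/dₒ + 1/dᵢ → 1/dᵢ = 1/28.49 − 1/431 = 0.0327798 mm⁻¹, so dᵢ ≈ 30.5065 mm.
Magnification m = dᵢ/dₒ = 30.5065/431 ≈ 0.07078.

0.0708×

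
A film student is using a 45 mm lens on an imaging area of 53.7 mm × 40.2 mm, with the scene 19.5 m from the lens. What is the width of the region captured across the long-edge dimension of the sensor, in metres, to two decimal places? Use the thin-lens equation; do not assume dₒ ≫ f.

23.22 m

dₒ: 19.5 m = 19500 mm.
Similar triangles through the lens centre give W/dₒ = w/dᵢ; with 1/f = 1/dₒ + 1/dᵢ this gives W = w·(dₒ − f)/f.
W = 53.7 mm × (19500 − 45) / 45 = 53.7 × 432.3333 ≈ 23216.300 mm = 23.2163 m.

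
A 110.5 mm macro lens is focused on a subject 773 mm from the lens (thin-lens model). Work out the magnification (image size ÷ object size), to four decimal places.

0.1668×

Thin lens: 1/f = 1/dₒ + 1/dᵢ → 1/dᵢ = 1/110.5 − 1/773 = 0.0077561 mm⁻¹, so dᵢ ≈ 128.9306 mm.
Magnification m = dᵢ/dₒ = 128.9306/773 ≈ 0.16679.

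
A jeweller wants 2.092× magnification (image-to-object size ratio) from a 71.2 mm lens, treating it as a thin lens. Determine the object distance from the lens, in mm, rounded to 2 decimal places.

With m = dᵢ/dₒ and 1/f = 1/dₒ + 1/dᵢ, substituting dᵢ = m·dₒ gives 1/f = (1 + 1/m)/dₒ, hence dₒ = f·(1 + 1/m).
dₒ = 71.2 × (1 + 1/2.092) = 71.2 × 1.47801 ≈ 105.234 mm.

105.23 mm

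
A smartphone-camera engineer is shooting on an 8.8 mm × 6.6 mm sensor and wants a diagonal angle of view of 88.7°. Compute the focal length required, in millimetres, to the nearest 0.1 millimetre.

Sensor diagonal = √(8.8² + 6.6²) = √121.0000 ≈ 11.0000 mm.
From α = 2·arctan(d/2f) we get f = d / (2·tan(α/2)).
With d = 11.0000 mm and α/2 = 44.35°, tan(α/2) ≈ 0.97756, so f ≈ 11.0000 / 1.95513 ≈ 5.6262 mm.

5.6 mm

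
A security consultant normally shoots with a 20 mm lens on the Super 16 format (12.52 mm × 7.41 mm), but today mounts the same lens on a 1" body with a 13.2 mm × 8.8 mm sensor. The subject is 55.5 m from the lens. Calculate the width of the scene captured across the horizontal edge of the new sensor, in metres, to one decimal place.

The focal length stays 20 mm; the relevant sensor dimension is now w = 13.2 mm. Object distance dₒ = 55.5 m = 55500 mm.
Thin-lens field width W = w·(dₒ − f)/f = 13.2 × (55500 − 20)/20 ≈ 36616.800 mm = 36.6168 m.

36.6 m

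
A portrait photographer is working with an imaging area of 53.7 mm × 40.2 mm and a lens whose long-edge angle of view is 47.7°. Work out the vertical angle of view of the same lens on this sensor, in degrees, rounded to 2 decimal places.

36.62°

From the long-edge AOV: f = 53.7 / (2·tan(23.85°)) = 53.7 / 0.88419 ≈ 60.7335 mm.
Vertical AOV = 2·arctan(40.2 / (2 × 60.7335)) = 2·arctan(0.33095) ≈ 36.6243°.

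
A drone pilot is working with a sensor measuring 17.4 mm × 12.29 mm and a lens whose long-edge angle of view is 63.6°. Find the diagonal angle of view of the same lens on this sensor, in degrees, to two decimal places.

From the long-edge AOV: f = 17.4 / (2·tan(31.8°)) = 17.4 / 1.24005 ≈ 14.0317 mm.
Sensor diagonal = √(17.4² + 12.29²) = √453.8041 ≈ 21.3027 mm.
Diagonal AOV = 2·arctan(21.3027 / (2 × 14.0317)) = 2·arctan(0.75909) ≈ 74.4038°.

74.40°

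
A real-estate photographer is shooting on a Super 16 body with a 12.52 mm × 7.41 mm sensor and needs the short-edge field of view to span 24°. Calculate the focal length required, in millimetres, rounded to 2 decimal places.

17.43 mm

From α = 2·arctan(h/2f) we get f = h / (2·tan(α/2)).
With h = 7.41 mm and α/2 = 12°, tan(α/2) ≈ 0.21256, so f ≈ 7.41 / 0.42511 ≈ 17.4307 mm.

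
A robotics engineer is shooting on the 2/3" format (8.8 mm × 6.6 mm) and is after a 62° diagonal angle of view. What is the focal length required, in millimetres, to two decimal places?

9.15 mm

Sensor diagonal = √(8.8² + 6.6²) = √121.0000 ≈ 11.0000 mm.
From α = 2·arctan(d/2f) we get f = d / (2·tan(α/2)).
With d = 11.0000 mm and α/2 = 31°, tan(α/2) ≈ 0.60086, so f ≈ 11.0000 / 1.20172 ≈ 9.1535 mm.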